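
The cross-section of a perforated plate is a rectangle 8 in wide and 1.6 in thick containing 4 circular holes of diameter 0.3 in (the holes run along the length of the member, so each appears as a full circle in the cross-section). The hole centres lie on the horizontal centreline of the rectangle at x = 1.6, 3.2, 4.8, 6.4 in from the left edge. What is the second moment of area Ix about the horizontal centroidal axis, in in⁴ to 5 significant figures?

Treat the section as a set of non-overlapping primitives; coordinates are from the bounding-box lower-left.
Plate: 8 × 1.6, A = 12.8 in², y = 0.8 in, Ī = 2.730667 in⁴.
Hole 1 (subtracted): ⌀0.3, A = 0.07068583 in², y = 0.8 in, Ī = 0.0003976078 in⁴.
Hole 2 (subtracted): ⌀0.3, A = 0.07068583 in², y = 0.8 in, Ī = 0.0003976078 in⁴.
Hole 3 (subtracted): ⌀0.3, A = 0.07068583 in², y = 0.8 in, Ī = 0.0003976078 in⁴.
Hole 4 (subtracted): ⌀0.3, A = 0.07068583 in², y = 0.8 in, Ī = 0.0003976078 in⁴.
By symmetry the centroid is at mid-height, ȳ = 0.8 in.
All pieces are centred on the horizontal centroidal axis, so I = ΣĪ (holes subtracted) = 2.729076 in⁴.

Ix ≈ 2.7291 in⁴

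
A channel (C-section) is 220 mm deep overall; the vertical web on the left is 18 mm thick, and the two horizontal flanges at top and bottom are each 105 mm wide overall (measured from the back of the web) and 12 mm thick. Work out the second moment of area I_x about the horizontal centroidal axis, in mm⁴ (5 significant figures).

Split into non-overlapping primitives; take the origin at the lower-left of the bounding box.
Web: 18 × 220, A = 3 960 mm², y = 110 mm, Ī = 15 972 000 mm⁴.
Top flange (beyond web): 87 × 12, A = 1 044 mm², y = 214 mm, Ī = 12 528 mm⁴.
Bottom flange (beyond web): 87 × 12, A = 1 044 mm², y = 6 mm, Ī = 12 528 mm⁴.
By symmetry the centroid is at mid-height, ȳ = 110 mm.
Transfer each piece to the horizontal centroidal axis using Ī + A·d² with d = y − 110:
  web: d = 0 mm → contributes +15 972 000 mm⁴
  top flange (beyond web): d = 104 mm → contributes +11 304 432 mm⁴
  bottom flange (beyond web): d = -104 mm → contributes +11 304 432 mm⁴
Total I = 38 580 864 mm⁴.

I_x ≈ 3.8581 × 10⁷ mm⁴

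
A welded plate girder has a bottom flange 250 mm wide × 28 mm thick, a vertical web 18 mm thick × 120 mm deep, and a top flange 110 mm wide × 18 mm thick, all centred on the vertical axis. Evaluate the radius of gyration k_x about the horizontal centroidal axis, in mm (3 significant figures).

Break the section into simple shapes (no overlaps), measuring from the bottom-left corner of the bounding box.
Bottom plate: 250 × 28, A = 7 000 mm², y = 14 mm, Ī = 457 333 mm⁴.
Web plate: 18 × 120, A = 2 160 mm², y = 88 mm, Ī = 2 592 000 mm⁴.
Top plate: 110 × 18, A = 1 980 mm², y = 157 mm, Ī = 53 460 mm⁴.
Centroid: ȳ = ΣA·y / ΣA = 53.765 mm.
Transfer each piece to the horizontal centroidal axis using Ī + A·d² with d = y − 53.765:
  bottom plate: d = -39.765 mm → contributes +11 526 015 mm⁴
  web plate: d = 34.235 mm → contributes +5 123 624 mm⁴
  top plate: d = 103.24 mm → contributes +21 155 318 mm⁴
Total I = 37 804 957 mm⁴.
Radius of gyration: k = √(I/A) = √(37 804 957 / 11 140) = 58.255 mm.

k_x ≈ 58.3 mm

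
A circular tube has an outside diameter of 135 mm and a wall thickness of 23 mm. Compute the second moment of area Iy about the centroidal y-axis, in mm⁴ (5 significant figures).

Iy ≈ 1.3225 × 10⁷ mm⁴

Break the section into simple shapes (no overlaps), measuring from the bottom-left corner of the bounding box.
Outer circle: ⌀135, A = 14313.88 mm², x = 67.5 mm, Ī = 16 304 406 mm⁴.
Bore (subtracted): ⌀89, A = 6221.139 mm², x = 67.5 mm, Ī = 3 079 853 mm⁴.
By symmetry the centroid is at mid-width, x̄ = 67.5 mm.
All pieces are centred on the centroidal y-axis, so I = ΣĪ (holes subtracted) = 13 224 553 mm⁴.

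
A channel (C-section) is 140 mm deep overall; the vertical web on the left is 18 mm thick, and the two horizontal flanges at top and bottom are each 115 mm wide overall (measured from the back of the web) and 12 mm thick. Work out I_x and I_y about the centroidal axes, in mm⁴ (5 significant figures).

I_x ≈ 1.3679 × 10⁷ mm⁴, I_y ≈ 5.8943 × 10⁶ mm⁴

Split into non-overlapping primitives; take the origin at the lower-left of the bounding box.
Web: 18 × 140, A = 2 520 mm², y = 70 mm, Ī = 4 116 000 mm⁴.
Top flange (beyond web): 97 × 12, A = 1 164 mm², y = 134 mm, Ī = 13 968 mm⁴.
Bottom flange (beyond web): 97 × 12, A = 1 164 mm², y = 6 mm, Ī = 13 968 mm⁴.
By symmetry the centroid is at mid-height, ȳ = 70 mm.
Transfer each piece to the centroidal x-axis using Ī + A·d² with d = y − 70:
  web: d = 0 mm → contributes +4 116 000 mm⁴
  top flange (beyond web): d = 64 mm → contributes +4 781 712 mm⁴
  bottom flange (beyond web): d = -64 mm → contributes +4 781 712 mm⁴
Total I = 13 679 424 mm⁴.
For the y-axis: x̄ = 36.61139 mm.
Repeating about the centroidal y-axis gives I_y = 5 894 276 mm⁴.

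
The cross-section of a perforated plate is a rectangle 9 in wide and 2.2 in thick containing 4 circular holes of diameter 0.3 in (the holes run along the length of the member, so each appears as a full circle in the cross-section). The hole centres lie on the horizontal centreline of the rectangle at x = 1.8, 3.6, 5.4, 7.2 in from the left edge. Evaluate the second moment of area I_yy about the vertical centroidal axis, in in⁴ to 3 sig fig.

I_yy ≈ 133 in⁴

Split into non-overlapping primitives; take the origin at the lower-left of the bounding box.
Plate: 9 × 2.2, A = 19.8 in², x = 4.5 in, Ī = 133.65 in⁴.
Hole 1 (subtracted): ⌀0.3, A = 0.070686 in², x = 1.8 in, Ī = 0.00039761 in⁴.
Hole 2 (subtracted): ⌀0.3, A = 0.070686 in², x = 3.6 in, Ī = 0.00039761 in⁴.
Hole 3 (subtracted): ⌀0.3, A = 0.070686 in², x = 5.4 in, Ī = 0.00039761 in⁴.
Hole 4 (subtracted): ⌀0.3, A = 0.070686 in², x = 7.2 in, Ī = 0.00039761 in⁴.
By symmetry the centroid is at mid-width, x̄ = 4.5 in.
Transfer each piece to the vertical centroidal axis using Ī + A·d² with d = x − 4.5:
  plate: d = 0 in → contributes +133.65 in⁴
  hole 1: d = -2.7 in → contributes −0.5157 in⁴
  hole 2: d = -0.9 in → contributes −0.057653 in⁴
  hole 3: d = 0.9 in → contributes −0.057653 in⁴
  hole 4: d = 2.7 in → contributes −0.5157 in⁴
Total I = 132.5 in⁴.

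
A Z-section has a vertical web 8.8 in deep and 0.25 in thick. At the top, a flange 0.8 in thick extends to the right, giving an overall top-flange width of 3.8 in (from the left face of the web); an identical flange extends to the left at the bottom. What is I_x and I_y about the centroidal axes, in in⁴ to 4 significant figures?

I_x ≈ 105.4 in⁴, I_y ≈ 26.48 in⁴

Decompose the section into non-overlapping parts with the origin at the bottom-left of its bounding rectangle.
Web: 0.25 × 8.8, A = 2.2 in², y = 4.4 in, Ī = 14.1973 in⁴.
Top flange (beyond web): 3.55 × 0.8, A = 2.84 in², y = 8.4 in, Ī = 0.151467 in⁴.
Bottom flange (beyond web): 3.55 × 0.8, A = 2.84 in², y = 0.4 in, Ī = 0.151467 in⁴.
Centroid: ȳ = ΣA·y / ΣA = 4.4 in.
Transfer each piece to the centroidal x-axis using Ī + A·d² with d = y − 4.4:
  web: d = 0 in → contributes +14.1973 in⁴
  top flange (beyond web): d = 4 in → contributes +45.5915 in⁴
  bottom flange (beyond web): d = -4 in → contributes +45.5915 in⁴
Total I = 105.38 in⁴.
For the y-axis: x̄ = 3.675 in.
Repeating about the centroidal y-axis gives I_y = 26.4814 in⁴.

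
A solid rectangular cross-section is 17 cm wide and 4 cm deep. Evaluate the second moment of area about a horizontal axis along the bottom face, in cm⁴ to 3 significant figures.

I_base ≈ 363 cm⁴

The section: 17 × 4, A = 68 cm², y = 2 cm, Ī = 90.667 cm⁴.
Transfer it to the base of the section using Ī + A·d² with d = y − 0:
  the section: d = 2 cm → contributes +362.67 cm⁴
Total I = 362.67 cm⁴.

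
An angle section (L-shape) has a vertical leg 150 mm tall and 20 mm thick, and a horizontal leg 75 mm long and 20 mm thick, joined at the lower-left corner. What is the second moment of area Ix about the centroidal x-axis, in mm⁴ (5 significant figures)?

Ix ≈ 9.0623 × 10⁶ mm⁴

Break the section into simple shapes (no overlaps), measuring from the bottom-left corner of the bounding box.
Vertical leg: 20 × 150, A = 3 000 mm², y = 75 mm, Ī = 5 625 000 mm⁴.
Horizontal leg (remainder): 55 × 20, A = 1 100 mm², y = 10 mm, Ī = 36666.67 mm⁴.
Centroid: ȳ = ΣA·y / ΣA = 57.56098 mm.
Transfer each piece to the centroidal x-axis using Ī + A·d² with d = y − 57.56098:
  vertical leg: d = 17.43902 mm → contributes +6 537 359 mm⁴
  horizontal leg (remainder): d = -47.56098 mm → contributes +2 524 918 mm⁴
Total I = 9 062 276 mm⁴.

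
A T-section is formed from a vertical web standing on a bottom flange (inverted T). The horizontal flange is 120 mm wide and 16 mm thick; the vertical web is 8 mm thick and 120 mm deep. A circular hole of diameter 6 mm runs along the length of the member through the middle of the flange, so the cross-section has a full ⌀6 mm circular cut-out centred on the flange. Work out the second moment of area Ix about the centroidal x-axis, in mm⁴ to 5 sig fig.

Break the section into simple shapes (no overlaps), measuring from the bottom-left corner of the bounding box.
Flange: 120 × 16, A = 1 920 mm², y = 8 mm, Ī = 40 960 mm⁴.
Web: 8 × 120, A = 960 mm², y = 76 mm, Ī = 1 152 000 mm⁴.
Hole (subtracted): ⌀6, A = 28.27433 mm², y = 8 mm, Ī = 63.61725 mm⁴.
Centroid: ȳ = ΣA·y / ΣA = 30.8914 mm.
Transfer each piece to the centroidal x-axis using Ī + A·d² with d = y − 30.8914:
  flange: d = -22.8914 mm → contributes +1 047 071 mm⁴
  web: d = 45.1086 mm → contributes +3 105 394 mm⁴
  hole: d = -22.8914 mm → contributes −14879.83 mm⁴
Total I = 4 137 586 mm⁴.

Ix ≈ 4.1376 × 10⁶ mm⁴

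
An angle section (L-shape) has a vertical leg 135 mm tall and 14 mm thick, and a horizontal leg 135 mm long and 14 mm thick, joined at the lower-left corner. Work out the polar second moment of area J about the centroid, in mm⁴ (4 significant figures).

Treat the section as a set of non-overlapping primitives; coordinates are from the bounding-box lower-left.
Vertical leg: 14 × 135, A = 1 890 mm², y = 67.5 mm, Ī = 2 870 438 mm⁴.
Horizontal leg (remainder): 121 × 14, A = 1 694 mm², y = 7 mm, Ī = 27668.7 mm⁴.
Centroid: ȳ = ΣA·y / ΣA = 38.9043 mm.
Transfer each piece to the centroidal x-axis using Ī + A·d² with d = y − 38.9043:
  vertical leg: d = 28.5957 mm → contributes +4 415 917 mm⁴
  horizontal leg (remainder): d = -31.9043 mm → contributes +1 751 964 mm⁴
Total I = 6 167 882 mm⁴.
For the y-axis: x̄ = 38.9043 mm.
Repeating about the centroidal y-axis gives I_y = 6 167 882 mm⁴.
Polar second moment: J = I_x + I_y = 12 335 764 mm⁴.

J ≈ 1.234 × 10⁷ mm⁴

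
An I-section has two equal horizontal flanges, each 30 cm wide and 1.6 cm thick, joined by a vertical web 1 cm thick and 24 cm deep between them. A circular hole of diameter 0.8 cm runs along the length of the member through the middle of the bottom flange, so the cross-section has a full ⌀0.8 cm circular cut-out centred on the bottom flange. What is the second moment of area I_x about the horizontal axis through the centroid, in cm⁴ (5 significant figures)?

I_x ≈ 1.6818 × 10⁴ cm⁴

Treat the section as a set of non-overlapping primitives; coordinates are from the bounding-box lower-left.
Bottom flange: 30 × 1.6, A = 48 cm², y = 0.8 cm, Ī = 10.24 cm⁴.
Web: 1 × 24, A = 24 cm², y = 13.6 cm, Ī = 1 152 cm⁴.
Top flange: 30 × 1.6, A = 48 cm², y = 26.4 cm, Ī = 10.24 cm⁴.
Hole (subtracted): ⌀0.8, A = 0.5026548 cm², y = 0.8 cm, Ī = 0.02010619 cm⁴.
Centroid: ȳ = ΣA·y / ΣA = 13.65384 cm.
Transfer each piece to the horizontal axis through the centroid using Ī + A·d² with d = y − 13.65384:
  bottom flange: d = -12.85384 cm → contributes +7940.86 cm⁴
  web: d = -0.05384205 cm → contributes +1152.07 cm⁴
  top flange: d = 12.74616 cm → contributes +7808.538 cm⁴
  hole: d = -12.85384 cm → contributes −83.06937 cm⁴
Total I = 16818.4 cm⁴.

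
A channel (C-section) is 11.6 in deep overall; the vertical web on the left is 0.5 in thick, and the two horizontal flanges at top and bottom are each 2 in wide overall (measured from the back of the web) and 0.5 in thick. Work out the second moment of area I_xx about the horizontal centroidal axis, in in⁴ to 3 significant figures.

Treat the section as a set of non-overlapping primitives; coordinates are from the bounding-box lower-left.
Web: 0.5 × 11.6, A = 5.8 in², y = 5.8 in, Ī = 65.037 in⁴.
Top flange (beyond web): 1.5 × 0.5, A = 0.75 in², y = 11.35 in, Ī = 0.015625 in⁴.
Bottom flange (beyond web): 1.5 × 0.5, A = 0.75 in², y = 0.25 in, Ī = 0.015625 in⁴.
By symmetry the centroid is at mid-height, ȳ = 5.8 in.
Transfer each piece to the horizontal centroidal axis using Ī + A·d² with d = y − 5.8:
  web: d = 0 in → contributes +65.037 in⁴
  top flange (beyond web): d = 5.55 in → contributes +23.118 in⁴
  bottom flange (beyond web): d = -5.55 in → contributes +23.118 in⁴
Total I = 111.27 in⁴.

I_xx ≈ 111 in⁴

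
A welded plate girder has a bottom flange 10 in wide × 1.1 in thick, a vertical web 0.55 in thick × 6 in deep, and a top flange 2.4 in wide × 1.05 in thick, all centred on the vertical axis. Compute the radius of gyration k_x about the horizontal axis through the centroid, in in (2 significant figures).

Decompose the section into non-overlapping parts with the origin at the bottom-left of its bounding rectangle.
Bottom plate: 10 × 1.1, A = 11 in², y = 0.55 in, Ī = 1.109 in⁴.
Web plate: 0.55 × 6, A = 3.3 in², y = 4.1 in, Ī = 9.9 in⁴.
Top plate: 2.4 × 1.05, A = 2.52 in², y = 7.625 in, Ī = 0.2315 in⁴.
Centroid: ȳ = ΣA·y / ΣA = 2.306 in.
Transfer each piece to the horizontal axis through the centroid using Ī + A·d² with d = y − 2.306:
  bottom plate: d = -1.756 in → contributes +35.05 in⁴
  web plate: d = 1.794 in → contributes +20.52 in⁴
  top plate: d = 5.319 in → contributes +71.51 in⁴
Total I = 127.1 in⁴.
Radius of gyration: k = √(I/A) = √(127.1 / 16.82) = 2.749 in.

k_x ≈ 2.7 in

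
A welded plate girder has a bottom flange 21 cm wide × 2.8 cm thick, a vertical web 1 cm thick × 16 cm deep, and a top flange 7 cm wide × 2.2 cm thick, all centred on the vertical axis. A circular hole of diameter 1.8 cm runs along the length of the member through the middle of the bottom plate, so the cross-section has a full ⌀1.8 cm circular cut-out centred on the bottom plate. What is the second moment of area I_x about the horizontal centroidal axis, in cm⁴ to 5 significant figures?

I_x ≈ 4908.1 cm⁴

Split into non-overlapping primitives; take the origin at the lower-left of the bounding box.
Bottom plate: 21 × 2.8, A = 58.8 cm², y = 1.4 cm, Ī = 38.416 cm⁴.
Web plate: 1 × 16, A = 16 cm², y = 10.8 cm, Ī = 341.3333 cm⁴.
Top plate: 7 × 2.2, A = 15.4 cm², y = 19.9 cm, Ī = 6.211333 cm⁴.
Hole (subtracted): ⌀1.8, A = 2.54469 cm², y = 1.4 cm, Ī = 0.5152997 cm⁴.
Centroid: ȳ = ΣA·y / ΣA = 6.366043 cm.
Transfer each piece to the horizontal centroidal axis using Ī + A·d² with d = y − 6.366043:
  bottom plate: d = -4.966043 cm → contributes +1488.517 cm⁴
  web plate: d = 4.433957 cm → contributes +655.893 cm⁴
  top plate: d = 13.53396 cm → contributes +2826.999 cm⁴
  hole: d = -4.966043 cm → contributes −63.27137 cm⁴
Total I = 4908.137 cm⁴.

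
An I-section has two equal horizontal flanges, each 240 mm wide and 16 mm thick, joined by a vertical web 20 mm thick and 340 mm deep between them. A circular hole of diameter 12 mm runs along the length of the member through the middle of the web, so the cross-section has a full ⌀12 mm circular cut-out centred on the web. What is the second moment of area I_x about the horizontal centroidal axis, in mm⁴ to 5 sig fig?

Break the section into simple shapes (no overlaps), measuring from the bottom-left corner of the bounding box.
Bottom flange: 240 × 16, A = 3 840 mm², y = 8 mm, Ī = 81 920 mm⁴.
Web: 20 × 340, A = 6 800 mm², y = 186 mm, Ī = 65 506 667 mm⁴.
Top flange: 240 × 16, A = 3 840 mm², y = 364 mm, Ī = 81 920 mm⁴.
Hole (subtracted): ⌀12, A = 113.0973 mm², y = 186 mm, Ī = 1017.876 mm⁴.
By symmetry the centroid is at mid-height, ȳ = 186 mm.
Transfer each piece to the horizontal centroidal axis using Ī + A·d² with d = y − 186:
  bottom flange: d = -178 mm → contributes +121 748 480 mm⁴
  web: d = 0 mm → contributes +65 506 667 mm⁴
  top flange: d = 178 mm → contributes +121 748 480 mm⁴
  hole: d = 0 mm → contributes −1017.876 mm⁴
Total I = 309 002 609 mm⁴.

I_x ≈ 3.0900 × 10⁸ mm⁴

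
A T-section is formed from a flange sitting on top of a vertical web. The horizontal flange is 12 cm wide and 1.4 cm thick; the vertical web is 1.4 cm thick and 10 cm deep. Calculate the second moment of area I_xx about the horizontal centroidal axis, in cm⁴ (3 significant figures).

Treat the section as a set of non-overlapping primitives; coordinates are from the bounding-box lower-left.
Flange: 12 × 1.4, A = 16.8 cm², y = 10.7 cm, Ī = 2.744 cm⁴.
Web: 1.4 × 10, A = 14 cm², y = 5 cm, Ī = 116.67 cm⁴.
Centroid: ȳ = ΣA·y / ΣA = 8.1091 cm.
Transfer each piece to the horizontal centroidal axis using Ī + A·d² with d = y − 8.1091:
  flange: d = 2.5909 cm → contributes +115.52 cm⁴
  web: d = -3.1091 cm → contributes +252 cm⁴
Total I = 367.52 cm⁴.

I_xx ≈ 368 cm⁴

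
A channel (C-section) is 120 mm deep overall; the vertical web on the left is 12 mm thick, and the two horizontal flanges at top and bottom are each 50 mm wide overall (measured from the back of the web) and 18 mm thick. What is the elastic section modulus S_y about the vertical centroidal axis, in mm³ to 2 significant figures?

Decompose the section into non-overlapping parts with the origin at the bottom-left of its bounding rectangle.
Web: 12 × 120, A = 1 440 mm², x = 6 mm, Ī = 17 280 mm⁴.
Top flange (beyond web): 38 × 18, A = 684 mm², x = 31 mm, Ī = 82 308 mm⁴.
Bottom flange (beyond web): 38 × 18, A = 684 mm², x = 31 mm, Ī = 82 308 mm⁴.
Centroid: x̄ = ΣA·x / ΣA = 18.18 mm.
Transfer each piece to the vertical centroidal axis using Ī + A·d² with d = x − 18.18:
  web: d = -12.18 mm → contributes +230 889 mm⁴
  top flange (beyond web): d = 12.82 mm → contributes +194 734 mm⁴
  bottom flange (beyond web): d = 12.82 mm → contributes +194 734 mm⁴
Total I = 620 358 mm⁴.
Extreme fibre distance c = 31.82 mm; S = I/c = 19 496 mm³.

S_y ≈ 1.9 × 10⁴ mm³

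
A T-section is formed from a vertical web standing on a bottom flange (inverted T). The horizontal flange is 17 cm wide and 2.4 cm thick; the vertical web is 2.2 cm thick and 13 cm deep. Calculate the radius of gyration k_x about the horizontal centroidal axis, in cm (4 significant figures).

Decompose the section into non-overlapping parts with the origin at the bottom-left of its bounding rectangle.
Flange: 17 × 2.4, A = 40.8 cm², y = 1.2 cm, Ī = 19.584 cm⁴.
Web: 2.2 × 13, A = 28.6 cm², y = 8.9 cm, Ī = 402.783 cm⁴.
Centroid: ȳ = ΣA·y / ΣA = 4.3732 cm.
Transfer each piece to the horizontal centroidal axis using Ī + A·d² with d = y − 4.3732:
  flange: d = -3.1732 cm → contributes +430.407 cm⁴
  web: d = 4.5268 cm → contributes +988.852 cm⁴
Total I = 1419.26 cm⁴.
Radius of gyration: k = √(I/A) = √(1419.26 / 69.4) = 4.52221 cm.

k_x ≈ 4.522 cm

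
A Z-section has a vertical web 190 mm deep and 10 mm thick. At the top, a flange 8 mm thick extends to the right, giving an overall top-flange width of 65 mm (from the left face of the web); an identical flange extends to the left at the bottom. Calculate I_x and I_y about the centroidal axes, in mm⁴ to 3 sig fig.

I_x ≈ 1.30 × 10⁷ mm⁴, I_y ≈ 1.17 × 10⁶ mm⁴

Break the section into simple shapes (no overlaps), measuring from the bottom-left corner of the bounding box.
Web: 10 × 190, A = 1 900 mm², y = 95 mm, Ī = 5 715 833 mm⁴.
Top flange (beyond web): 55 × 8, A = 440 mm², y = 186 mm, Ī = 2346.7 mm⁴.
Bottom flange (beyond web): 55 × 8, A = 440 mm², y = 4 mm, Ī = 2346.7 mm⁴.
Centroid: ȳ = ΣA·y / ΣA = 95 mm.
Transfer each piece to the centroidal x-axis using Ī + A·d² with d = y − 95:
  web: d = 0 mm → contributes +5 715 833 mm⁴
  top flange (beyond web): d = 91 mm → contributes +3 645 987 mm⁴
  bottom flange (beyond web): d = -91 mm → contributes +3 645 987 mm⁴
Total I = 13 007 807 mm⁴.
For the y-axis: x̄ = 60 mm.
Repeating about the centroidal y-axis gives I_y = 1 167 167 mm⁴.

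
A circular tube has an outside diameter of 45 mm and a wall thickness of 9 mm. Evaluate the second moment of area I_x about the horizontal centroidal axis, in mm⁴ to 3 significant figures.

I_x ≈ 1.75 × 10⁵ mm⁴

Decompose the section into non-overlapping parts with the origin at the bottom-left of its bounding rectangle.
Outer circle: ⌀45, A = 1590.4 mm², y = 22.5 mm, Ī = 201 289 mm⁴.
Bore (subtracted): ⌀27, A = 572.56 mm², y = 22.5 mm, Ī = 26 087 mm⁴.
By symmetry the centroid is at mid-height, ȳ = 22.5 mm.
All pieces are centred on the horizontal centroidal axis, so I = ΣĪ (holes subtracted) = 175 202 mm⁴.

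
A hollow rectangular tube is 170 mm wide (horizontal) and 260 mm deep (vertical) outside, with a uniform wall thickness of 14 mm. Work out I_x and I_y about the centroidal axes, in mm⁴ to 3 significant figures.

I_x ≈ 1.01 × 10⁸ mm⁴, I_y ≈ 5.11 × 10⁷ mm⁴

Treat the section as a set of non-overlapping primitives; coordinates are from the bounding-box lower-left.
Outer rectangle: 170 × 260, A = 44 200 mm², y = 130 mm, Ī = 248 993 333 mm⁴.
Inner void (subtracted): 142 × 232, A = 32 944 mm², y = 130 mm, Ī = 147 764 821 mm⁴.
By symmetry the centroid is at mid-height, ȳ = 130 mm.
All pieces are centred on the centroidal x-axis, so I = ΣĪ (holes subtracted) = 101 228 512 mm⁴.
Repeating about the centroidal y-axis gives I_y = 51 091 432 mm⁴.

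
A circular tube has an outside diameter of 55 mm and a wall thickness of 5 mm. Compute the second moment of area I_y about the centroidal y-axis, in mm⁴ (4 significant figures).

I_y ≈ 2.479 × 10⁵ mm⁴

Break the section into simple shapes (no overlaps), measuring from the bottom-left corner of the bounding box.
Outer circle: ⌀55, A = 2375.83 mm², x = 27.5 mm, Ī = 449 180 mm⁴.
Bore (subtracted): ⌀45, A = 1590.43 mm², x = 27.5 mm, Ī = 201 289 mm⁴.
By symmetry the centroid is at mid-width, x̄ = 27.5 mm.
All pieces are centred on the centroidal y-axis, so I = ΣĪ (holes subtracted) = 247 891 mm⁴.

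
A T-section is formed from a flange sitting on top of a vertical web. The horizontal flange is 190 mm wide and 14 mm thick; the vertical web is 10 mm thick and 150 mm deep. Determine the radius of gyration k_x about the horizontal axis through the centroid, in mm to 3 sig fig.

k_x ≈ 47.3 mm

Treat the section as a set of non-overlapping primitives; coordinates are from the bounding-box lower-left.
Flange: 190 × 14, A = 2 660 mm², y = 157 mm, Ī = 43 447 mm⁴.
Web: 10 × 150, A = 1 500 mm², y = 75 mm, Ī = 2 812 500 mm⁴.
Centroid: ȳ = ΣA·y / ΣA = 127.43 mm.
Transfer each piece to the horizontal axis through the centroid using Ī + A·d² with d = y − 127.43:
  flange: d = 29.567 mm → contributes +2 368 887 mm⁴
  web: d = -52.433 mm → contributes +6 936 281 mm⁴
Total I = 9 305 168 mm⁴.
Radius of gyration: k = √(I/A) = √(9 305 168 / 4 160) = 47.295 mm.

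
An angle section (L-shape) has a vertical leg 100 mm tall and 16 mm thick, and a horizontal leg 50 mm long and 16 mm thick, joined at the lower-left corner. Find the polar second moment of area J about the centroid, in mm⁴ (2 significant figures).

J ≈ 2.4 × 10⁶ mm⁴

Treat the section as a set of non-overlapping primitives; coordinates are from the bounding-box lower-left.
Vertical leg: 16 × 100, A = 1 600 mm², y = 50 mm, Ī = 1 333 333 mm⁴.
Horizontal leg (remainder): 34 × 16, A = 544 mm², y = 8 mm, Ī = 11 605 mm⁴.
Centroid: ȳ = ΣA·y / ΣA = 39.34 mm.
Transfer each piece to the centroidal x-axis using Ī + A·d² with d = y − 39.34:
  vertical leg: d = 10.66 mm → contributes +1 515 038 mm⁴
  horizontal leg (remainder): d = -31.34 mm → contributes +546 032 mm⁴
Total I = 2 061 070 mm⁴.
For the y-axis: x̄ = 14.34 mm.
Repeating about the centroidal y-axis gives I_y = 340 270 mm⁴.
Polar second moment: J = I_x + I_y = 2 401 340 mm⁴.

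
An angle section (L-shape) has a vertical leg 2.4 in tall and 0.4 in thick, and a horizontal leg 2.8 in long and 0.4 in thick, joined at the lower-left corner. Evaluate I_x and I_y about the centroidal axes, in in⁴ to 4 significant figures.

I_x ≈ 0.9536 in⁴, I_y ≈ 1.414 in⁴

Split into non-overlapping primitives; take the origin at the lower-left of the bounding box.
Vertical leg: 0.4 × 2.4, A = 0.96 in², y = 1.2 in, Ī = 0.4608 in⁴.
Horizontal leg (remainder): 2.4 × 0.4, A = 0.96 in², y = 0.2 in, Ī = 0.0128 in⁴.
Centroid: ȳ = ΣA·y / ΣA = 0.7 in.
Transfer each piece to the centroidal x-axis using Ī + A·d² with d = y − 0.7:
  vertical leg: d = 0.5 in → contributes +0.7008 in⁴
  horizontal leg (remainder): d = -0.5 in → contributes +0.2528 in⁴
Total I = 0.9536 in⁴.
For the y-axis: x̄ = 0.9 in.
Repeating about the centroidal y-axis gives I_y = 1.4144 in⁴.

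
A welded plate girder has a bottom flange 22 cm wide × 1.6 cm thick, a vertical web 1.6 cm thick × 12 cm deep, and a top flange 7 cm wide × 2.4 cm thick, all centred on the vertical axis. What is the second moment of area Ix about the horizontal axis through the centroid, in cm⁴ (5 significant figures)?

Ix ≈ 2547.6 cm⁴

Break the section into simple shapes (no overlaps), measuring from the bottom-left corner of the bounding box.
Bottom plate: 22 × 1.6, A = 35.2 cm², y = 0.8 cm, Ī = 7.509333 cm⁴.
Web plate: 1.6 × 12, A = 19.2 cm², y = 7.6 cm, Ī = 230.4 cm⁴.
Top plate: 7 × 2.4, A = 16.8 cm², y = 14.8 cm, Ī = 8.064 cm⁴.
Centroid: ȳ = ΣA·y / ΣA = 5.937079 cm.
Transfer each piece to the horizontal axis through the centroid using Ī + A·d² with d = y − 5.937079:
  bottom plate: d = -5.137079 cm → contributes +936.4224 cm⁴
  web plate: d = 1.662921 cm → contributes +283.4939 cm⁴
  top plate: d = 8.862921 cm → contributes +1327.727 cm⁴
Total I = 2547.643 cm⁴.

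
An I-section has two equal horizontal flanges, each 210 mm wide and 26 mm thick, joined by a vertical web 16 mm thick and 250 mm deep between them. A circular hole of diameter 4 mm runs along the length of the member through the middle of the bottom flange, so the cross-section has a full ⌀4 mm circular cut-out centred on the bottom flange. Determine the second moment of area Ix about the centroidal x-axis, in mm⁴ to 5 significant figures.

Treat the section as a set of non-overlapping primitives; coordinates are from the bounding-box lower-left.
Bottom flange: 210 × 26, A = 5 460 mm², y = 13 mm, Ī = 307 580 mm⁴.
Web: 16 × 250, A = 4 000 mm², y = 151 mm, Ī = 20 833 333 mm⁴.
Top flange: 210 × 26, A = 5 460 mm², y = 289 mm, Ī = 307 580 mm⁴.
Hole (subtracted): ⌀4, A = 12.56637 mm², y = 13 mm, Ī = 12.56637 mm⁴.
Centroid: ȳ = ΣA·y / ΣA = 151.1163 mm.
Transfer each piece to the centroidal x-axis using Ī + A·d² with d = y − 151.1163:
  bottom flange: d = -138.1163 mm → contributes +104 463 196 mm⁴
  web: d = -0.1163285 mm → contributes +20 833 387 mm⁴
  top flange: d = 137.8837 mm → contributes +104 112 592 mm⁴
  hole: d = -138.1163 mm → contributes −239730.2 mm⁴
Total I = 229 169 445 mm⁴.

Ix ≈ 2.2917 × 10⁸ mm⁴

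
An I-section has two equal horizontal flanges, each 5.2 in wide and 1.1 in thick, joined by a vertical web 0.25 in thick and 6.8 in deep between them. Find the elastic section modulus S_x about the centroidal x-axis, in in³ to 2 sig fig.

Treat the section as a set of non-overlapping primitives; coordinates are from the bounding-box lower-left.
Bottom flange: 5.2 × 1.1, A = 5.72 in², y = 0.55 in, Ī = 0.5768 in⁴.
Web: 0.25 × 6.8, A = 1.7 in², y = 4.5 in, Ī = 6.551 in⁴.
Top flange: 5.2 × 1.1, A = 5.72 in², y = 8.45 in, Ī = 0.5768 in⁴.
By symmetry the centroid is at mid-height, ȳ = 4.5 in.
Transfer each piece to the centroidal x-axis using Ī + A·d² with d = y − 4.5:
  bottom flange: d = -3.95 in → contributes +89.82 in⁴
  web: d = 0 in → contributes +6.551 in⁴
  top flange: d = 3.95 in → contributes +89.82 in⁴
Total I = 186.2 in⁴.
Extreme fibre distance c = 4.5 in; S = I/c = 41.38 in³.

S_x ≈ 41 in³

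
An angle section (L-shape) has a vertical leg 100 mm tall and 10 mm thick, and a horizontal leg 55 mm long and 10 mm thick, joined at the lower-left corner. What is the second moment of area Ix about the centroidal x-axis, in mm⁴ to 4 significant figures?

Ix ≈ 1.466 × 10⁶ mm⁴

Split into non-overlapping primitives; take the origin at the lower-left of the bounding box.
Vertical leg: 10 × 100, A = 1 000 mm², y = 50 mm, Ī = 833 333 mm⁴.
Horizontal leg (remainder): 45 × 10, A = 450 mm², y = 5 mm, Ī = 3 750 mm⁴.
Centroid: ȳ = ΣA·y / ΣA = 36.0345 mm.
Transfer each piece to the centroidal x-axis using Ī + A·d² with d = y − 36.0345:
  vertical leg: d = 13.9655 mm → contributes +1 028 369 mm⁴
  horizontal leg (remainder): d = -31.0345 mm → contributes +437 163 mm⁴
Total I = 1 465 532 mm⁴.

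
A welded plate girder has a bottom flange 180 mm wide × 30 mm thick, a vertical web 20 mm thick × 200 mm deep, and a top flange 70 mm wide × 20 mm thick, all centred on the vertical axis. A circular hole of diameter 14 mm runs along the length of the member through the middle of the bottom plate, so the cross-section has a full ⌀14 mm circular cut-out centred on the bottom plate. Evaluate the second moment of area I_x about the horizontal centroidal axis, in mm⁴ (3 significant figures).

I_x ≈ 8.11 × 10⁷ mm⁴

Decompose the section into non-overlapping parts with the origin at the bottom-left of its bounding rectangle.
Bottom plate: 180 × 30, A = 5 400 mm², y = 15 mm, Ī = 405 000 mm⁴.
Web plate: 20 × 200, A = 4 000 mm², y = 130 mm, Ī = 13 333 333 mm⁴.
Top plate: 70 × 20, A = 1 400 mm², y = 240 mm, Ī = 46 667 mm⁴.
Hole (subtracted): ⌀14, A = 153.94 mm², y = 15 mm, Ī = 1885.7 mm⁴.
Centroid: ȳ = ΣA·y / ΣA = 87.797 mm.
Transfer each piece to the horizontal centroidal axis using Ī + A·d² with d = y − 87.797:
  bottom plate: d = -72.797 mm → contributes +29 021 676 mm⁴
  web plate: d = 42.203 mm → contributes +20 457 750 mm⁴
  top plate: d = 152.2 mm → contributes +32 478 776 mm⁴
  hole: d = -72.797 mm → contributes −817 663 mm⁴
Total I = 81 140 539 mm⁴.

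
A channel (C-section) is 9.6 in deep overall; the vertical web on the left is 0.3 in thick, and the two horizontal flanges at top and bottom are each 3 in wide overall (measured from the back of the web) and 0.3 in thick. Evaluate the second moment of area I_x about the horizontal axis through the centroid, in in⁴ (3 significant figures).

I_x ≈ 57.2 in⁴

Decompose the section into non-overlapping parts with the origin at the bottom-left of its bounding rectangle.
Web: 0.3 × 9.6, A = 2.88 in², y = 4.8 in, Ī = 22.118 in⁴.
Top flange (beyond web): 2.7 × 0.3, A = 0.81 in², y = 9.45 in, Ī = 0.006075 in⁴.
Bottom flange (beyond web): 2.7 × 0.3, A = 0.81 in², y = 0.15 in, Ī = 0.006075 in⁴.
By symmetry the centroid is at mid-height, ȳ = 4.8 in.
Transfer each piece to the horizontal axis through the centroid using Ī + A·d² with d = y − 4.8:
  web: d = 0 in → contributes +22.118 in⁴
  top flange (beyond web): d = 4.65 in → contributes +17.52 in⁴
  bottom flange (beyond web): d = -4.65 in → contributes +17.52 in⁴
Total I = 57.159 in⁴.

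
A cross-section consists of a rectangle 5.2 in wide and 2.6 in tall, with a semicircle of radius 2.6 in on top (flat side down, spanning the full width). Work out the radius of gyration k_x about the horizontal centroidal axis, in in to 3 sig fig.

Treat the section as a set of non-overlapping primitives; coordinates are from the bounding-box lower-left.
Rectangular body: 5.2 × 2.6, A = 13.52 in², y = 1.3 in, Ī = 7.6163 in⁴.
Semicircular cap: semicircle r = 2.6, A = 10.619 in², y = 3.7035 in, Ī = 5.0156 in⁴.
Centroid: ȳ = ΣA·y / ΣA = 2.3573 in.
Transfer each piece to the horizontal centroidal axis using Ī + A·d² with d = y − 2.3573:
  rectangular body: d = -1.0573 in → contributes +22.73 in⁴
  semicircular cap: d = 1.3462 in → contributes +24.259 in⁴
Total I = 46.989 in⁴.
Radius of gyration: k = √(I/A) = √(46.989 / 24.139) = 1.3952 in.

k_x ≈ 1.40 in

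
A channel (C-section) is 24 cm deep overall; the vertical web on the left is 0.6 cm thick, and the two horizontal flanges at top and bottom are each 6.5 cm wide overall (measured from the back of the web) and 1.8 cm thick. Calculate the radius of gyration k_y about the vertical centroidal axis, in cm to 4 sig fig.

k_y ≈ 2.070 cm

Treat the section as a set of non-overlapping primitives; coordinates are from the bounding-box lower-left.
Web: 0.6 × 24, A = 14.4 cm², x = 0.3 cm, Ī = 0.432 cm⁴.
Top flange (beyond web): 5.9 × 1.8, A = 10.62 cm², x = 3.55 cm, Ī = 30.8069 cm⁴.
Bottom flange (beyond web): 5.9 × 1.8, A = 10.62 cm², x = 3.55 cm, Ī = 30.8069 cm⁴.
Centroid: x̄ = ΣA·x / ΣA = 2.23687 cm.
Transfer each piece to the vertical centroidal axis using Ī + A·d² with d = x − 2.23687:
  web: d = -1.93687 cm → contributes +54.453 cm⁴
  top flange (beyond web): d = 1.31313 cm → contributes +49.1191 cm⁴
  bottom flange (beyond web): d = 1.31313 cm → contributes +49.1191 cm⁴
Total I = 152.691 cm⁴.
Radius of gyration: k = √(I/A) = √(152.691 / 35.64) = 2.06985 cm.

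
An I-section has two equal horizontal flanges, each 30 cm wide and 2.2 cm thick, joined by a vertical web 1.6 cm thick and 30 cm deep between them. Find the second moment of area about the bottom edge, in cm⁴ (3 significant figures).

I_base ≈ 9.11 × 10⁴ cm⁴

Decompose the section into non-overlapping parts with the origin at the bottom-left of its bounding rectangle.
Bottom flange: 30 × 2.2, A = 66 cm², y = 1.1 cm, Ī = 26.62 cm⁴.
Web: 1.6 × 30, A = 48 cm², y = 17.2 cm, Ī = 3 600 cm⁴.
Top flange: 30 × 2.2, A = 66 cm², y = 33.3 cm, Ī = 26.62 cm⁴.
Transfer each piece to a horizontal axis along the bottom face using Ī + A·d² with d = y − 0:
  bottom flange: d = 1.1 cm → contributes +106.48 cm⁴
  web: d = 17.2 cm → contributes +17 800 cm⁴
  top flange: d = 33.3 cm → contributes +73 213 cm⁴
Total I = 91 120 cm⁴.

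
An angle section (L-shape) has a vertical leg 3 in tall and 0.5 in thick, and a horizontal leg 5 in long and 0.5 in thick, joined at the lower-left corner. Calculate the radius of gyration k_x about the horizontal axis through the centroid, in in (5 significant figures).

Split into non-overlapping primitives; take the origin at the lower-left of the bounding box.
Vertical leg: 0.5 × 3, A = 1.5 in², y = 1.5 in, Ī = 1.125 in⁴.
Horizontal leg (remainder): 4.5 × 0.5, A = 2.25 in², y = 0.25 in, Ī = 0.046875 in⁴.
Centroid: ȳ = ΣA·y / ΣA = 0.75 in.
Transfer each piece to the horizontal axis through the centroid using Ī + A·d² with d = y − 0.75:
  vertical leg: d = 0.75 in → contributes +1.96875 in⁴
  horizontal leg (remainder): d = -0.5 in → contributes +0.609375 in⁴
Total I = 2.578125 in⁴.
Radius of gyration: k = √(I/A) = √(2.578125 / 3.75) = 0.8291562 in.

k_x ≈ 0.82916 in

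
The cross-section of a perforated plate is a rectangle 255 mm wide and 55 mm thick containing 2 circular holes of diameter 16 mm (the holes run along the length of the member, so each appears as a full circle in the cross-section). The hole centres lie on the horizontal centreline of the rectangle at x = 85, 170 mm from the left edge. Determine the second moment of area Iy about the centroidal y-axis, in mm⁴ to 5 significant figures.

Iy ≈ 7.5265 × 10⁷ mm⁴

Break the section into simple shapes (no overlaps), measuring from the bottom-left corner of the bounding box.
Plate: 255 × 55, A = 14 025 mm², x = 127.5 mm, Ī = 75 997 969 mm⁴.
Hole 1 (subtracted): ⌀16, A = 201.0619 mm², x = 85 mm, Ī = 3216.991 mm⁴.
Hole 2 (subtracted): ⌀16, A = 201.0619 mm², x = 170 mm, Ī = 3216.991 mm⁴.
By symmetry the centroid is at mid-width, x̄ = 127.5 mm.
Transfer each piece to the centroidal y-axis using Ī + A·d² with d = x − 127.5:
  plate: d = 0 mm → contributes +75 997 969 mm⁴
  hole 1: d = -42.5 mm → contributes −366385.1 mm⁴
  hole 2: d = 42.5 mm → contributes −366385.1 mm⁴
Total I = 75 265 199 mm⁴.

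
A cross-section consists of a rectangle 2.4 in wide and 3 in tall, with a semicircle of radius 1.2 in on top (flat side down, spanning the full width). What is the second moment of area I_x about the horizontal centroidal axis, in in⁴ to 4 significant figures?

Treat the section as a set of non-overlapping primitives; coordinates are from the bounding-box lower-left.
Rectangular body: 2.4 × 3, A = 7.2 in², y = 1.5 in, Ī = 5.4 in⁴.
Semicircular cap: semicircle r = 1.2, A = 2.26195 in², y = 3.5093 in, Ī = 0.227592 in⁴.
Centroid: ȳ = ΣA·y / ΣA = 1.98034 in.
Transfer each piece to the horizontal centroidal axis using Ī + A·d² with d = y − 1.98034:
  rectangular body: d = -0.480337 in → contributes +7.06121 in⁴
  semicircular cap: d = 1.52896 in → contributes +5.51538 in⁴
Total I = 12.5766 in⁴.

I_x ≈ 12.58 in⁴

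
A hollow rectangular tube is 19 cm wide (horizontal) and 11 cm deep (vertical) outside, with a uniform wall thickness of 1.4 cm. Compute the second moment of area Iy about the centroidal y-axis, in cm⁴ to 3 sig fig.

Split into non-overlapping primitives; take the origin at the lower-left of the bounding box.
Outer rectangle: 19 × 11, A = 209 cm², x = 9.5 cm, Ī = 6287.4 cm⁴.
Inner void (subtracted): 16.2 × 8.2, A = 132.84 cm², x = 9.5 cm, Ī = 2905.2 cm⁴.
By symmetry the centroid is at mid-width, x̄ = 9.5 cm.
All pieces are centred on the centroidal y-axis, so I = ΣĪ (holes subtracted) = 3382.2 cm⁴.

Iy ≈ 3380 cm⁴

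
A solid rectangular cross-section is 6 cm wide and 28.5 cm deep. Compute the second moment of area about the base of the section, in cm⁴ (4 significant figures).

The section: 6 × 28.5, A = 171 cm², y = 14.25 cm, Ī = 11574.6 cm⁴.
Transfer it to the bottom edge using Ī + A·d² with d = y − 0:
  the section: d = 14.25 cm → contributes +46298.3 cm⁴
Total I = 46298.3 cm⁴.

I_base ≈ 4.630 × 10⁴ cm⁴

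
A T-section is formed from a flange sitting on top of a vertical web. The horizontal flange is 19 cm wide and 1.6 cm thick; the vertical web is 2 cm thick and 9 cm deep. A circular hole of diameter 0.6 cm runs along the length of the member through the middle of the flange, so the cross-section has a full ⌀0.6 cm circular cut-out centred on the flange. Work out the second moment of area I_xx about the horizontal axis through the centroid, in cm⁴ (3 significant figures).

Break the section into simple shapes (no overlaps), measuring from the bottom-left corner of the bounding box.
Flange: 19 × 1.6, A = 30.4 cm², y = 9.8 cm, Ī = 6.4853 cm⁴.
Web: 2 × 9, A = 18 cm², y = 4.5 cm, Ī = 121.5 cm⁴.
Hole (subtracted): ⌀0.6, A = 0.28274 cm², y = 9.8 cm, Ī = 0.0063617 cm⁴.
Centroid: ȳ = ΣA·y / ΣA = 7.8173 cm.
Transfer each piece to the horizontal axis through the centroid using Ī + A·d² with d = y − 7.8173:
  flange: d = 1.9827 cm → contributes +125.99 cm⁴
  web: d = -3.3173 cm → contributes +319.59 cm⁴
  hole: d = 1.9827 cm → contributes −1.1178 cm⁴
Total I = 444.45 cm⁴.

I_xx ≈ 444 cm⁴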